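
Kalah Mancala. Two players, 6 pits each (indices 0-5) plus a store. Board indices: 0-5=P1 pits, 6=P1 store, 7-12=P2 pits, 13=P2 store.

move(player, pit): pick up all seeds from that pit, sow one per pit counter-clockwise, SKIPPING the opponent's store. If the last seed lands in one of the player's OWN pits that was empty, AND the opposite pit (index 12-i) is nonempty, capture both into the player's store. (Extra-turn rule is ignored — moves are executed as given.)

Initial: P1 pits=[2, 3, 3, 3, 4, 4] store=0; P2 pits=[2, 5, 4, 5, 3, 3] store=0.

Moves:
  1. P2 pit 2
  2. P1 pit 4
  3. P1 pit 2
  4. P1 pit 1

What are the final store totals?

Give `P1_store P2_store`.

Answer: 1 1

Derivation:
Move 1: P2 pit2 -> P1=[2,3,3,3,4,4](0) P2=[2,5,0,6,4,4](1)
Move 2: P1 pit4 -> P1=[2,3,3,3,0,5](1) P2=[3,6,0,6,4,4](1)
Move 3: P1 pit2 -> P1=[2,3,0,4,1,6](1) P2=[3,6,0,6,4,4](1)
Move 4: P1 pit1 -> P1=[2,0,1,5,2,6](1) P2=[3,6,0,6,4,4](1)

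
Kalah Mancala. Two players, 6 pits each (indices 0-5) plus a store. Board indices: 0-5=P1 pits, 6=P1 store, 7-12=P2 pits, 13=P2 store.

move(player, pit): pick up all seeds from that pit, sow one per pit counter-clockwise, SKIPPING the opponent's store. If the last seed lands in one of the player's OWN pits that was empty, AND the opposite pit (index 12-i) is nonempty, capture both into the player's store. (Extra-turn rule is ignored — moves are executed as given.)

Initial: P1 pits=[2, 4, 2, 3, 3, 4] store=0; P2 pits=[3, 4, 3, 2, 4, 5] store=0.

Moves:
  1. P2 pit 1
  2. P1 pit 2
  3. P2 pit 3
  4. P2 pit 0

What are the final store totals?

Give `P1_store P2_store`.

Move 1: P2 pit1 -> P1=[2,4,2,3,3,4](0) P2=[3,0,4,3,5,6](0)
Move 2: P1 pit2 -> P1=[2,4,0,4,4,4](0) P2=[3,0,4,3,5,6](0)
Move 3: P2 pit3 -> P1=[2,4,0,4,4,4](0) P2=[3,0,4,0,6,7](1)
Move 4: P2 pit0 -> P1=[2,4,0,4,4,4](0) P2=[0,1,5,1,6,7](1)

Answer: 0 1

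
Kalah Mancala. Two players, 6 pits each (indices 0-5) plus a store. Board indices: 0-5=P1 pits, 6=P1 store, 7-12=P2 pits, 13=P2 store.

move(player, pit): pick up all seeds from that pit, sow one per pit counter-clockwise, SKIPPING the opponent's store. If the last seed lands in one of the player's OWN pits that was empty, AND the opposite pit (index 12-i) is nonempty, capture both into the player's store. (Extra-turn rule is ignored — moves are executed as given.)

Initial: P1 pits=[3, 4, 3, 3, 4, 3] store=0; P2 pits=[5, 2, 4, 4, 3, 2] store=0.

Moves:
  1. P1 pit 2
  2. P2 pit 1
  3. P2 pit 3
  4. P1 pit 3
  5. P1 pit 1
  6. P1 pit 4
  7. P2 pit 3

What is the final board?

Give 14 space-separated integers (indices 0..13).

Answer: 4 0 1 1 0 7 3 7 1 6 0 6 3 1

Derivation:
Move 1: P1 pit2 -> P1=[3,4,0,4,5,4](0) P2=[5,2,4,4,3,2](0)
Move 2: P2 pit1 -> P1=[3,4,0,4,5,4](0) P2=[5,0,5,5,3,2](0)
Move 3: P2 pit3 -> P1=[4,5,0,4,5,4](0) P2=[5,0,5,0,4,3](1)
Move 4: P1 pit3 -> P1=[4,5,0,0,6,5](1) P2=[6,0,5,0,4,3](1)
Move 5: P1 pit1 -> P1=[4,0,1,1,7,6](2) P2=[6,0,5,0,4,3](1)
Move 6: P1 pit4 -> P1=[4,0,1,1,0,7](3) P2=[7,1,6,1,5,3](1)
Move 7: P2 pit3 -> P1=[4,0,1,1,0,7](3) P2=[7,1,6,0,6,3](1)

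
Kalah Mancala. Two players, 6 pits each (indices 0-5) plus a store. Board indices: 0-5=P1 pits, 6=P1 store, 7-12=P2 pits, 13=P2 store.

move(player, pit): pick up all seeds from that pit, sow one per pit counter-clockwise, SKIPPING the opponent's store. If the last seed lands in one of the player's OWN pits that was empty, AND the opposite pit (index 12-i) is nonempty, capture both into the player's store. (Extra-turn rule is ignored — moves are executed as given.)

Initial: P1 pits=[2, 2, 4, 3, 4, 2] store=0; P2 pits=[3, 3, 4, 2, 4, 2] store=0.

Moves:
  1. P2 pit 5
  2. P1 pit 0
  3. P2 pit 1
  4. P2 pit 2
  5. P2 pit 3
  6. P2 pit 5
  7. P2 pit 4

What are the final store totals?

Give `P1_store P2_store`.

Answer: 0 5

Derivation:
Move 1: P2 pit5 -> P1=[3,2,4,3,4,2](0) P2=[3,3,4,2,4,0](1)
Move 2: P1 pit0 -> P1=[0,3,5,4,4,2](0) P2=[3,3,4,2,4,0](1)
Move 3: P2 pit1 -> P1=[0,3,5,4,4,2](0) P2=[3,0,5,3,5,0](1)
Move 4: P2 pit2 -> P1=[1,3,5,4,4,2](0) P2=[3,0,0,4,6,1](2)
Move 5: P2 pit3 -> P1=[2,3,5,4,4,2](0) P2=[3,0,0,0,7,2](3)
Move 6: P2 pit5 -> P1=[3,3,5,4,4,2](0) P2=[3,0,0,0,7,0](4)
Move 7: P2 pit4 -> P1=[4,4,6,5,5,2](0) P2=[3,0,0,0,0,1](5)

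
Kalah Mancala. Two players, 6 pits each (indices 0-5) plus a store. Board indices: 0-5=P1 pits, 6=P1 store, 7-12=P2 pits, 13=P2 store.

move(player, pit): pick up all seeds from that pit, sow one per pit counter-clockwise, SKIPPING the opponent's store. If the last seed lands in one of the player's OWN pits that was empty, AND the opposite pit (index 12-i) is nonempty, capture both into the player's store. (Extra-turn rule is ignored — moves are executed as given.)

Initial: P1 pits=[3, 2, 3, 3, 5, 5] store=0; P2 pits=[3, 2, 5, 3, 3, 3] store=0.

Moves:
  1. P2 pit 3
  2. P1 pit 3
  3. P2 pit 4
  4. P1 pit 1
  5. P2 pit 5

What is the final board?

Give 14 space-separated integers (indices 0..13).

Answer: 5 1 5 2 7 6 1 3 2 5 0 0 0 3

Derivation:
Move 1: P2 pit3 -> P1=[3,2,3,3,5,5](0) P2=[3,2,5,0,4,4](1)
Move 2: P1 pit3 -> P1=[3,2,3,0,6,6](1) P2=[3,2,5,0,4,4](1)
Move 3: P2 pit4 -> P1=[4,3,3,0,6,6](1) P2=[3,2,5,0,0,5](2)
Move 4: P1 pit1 -> P1=[4,0,4,1,7,6](1) P2=[3,2,5,0,0,5](2)
Move 5: P2 pit5 -> P1=[5,1,5,2,7,6](1) P2=[3,2,5,0,0,0](3)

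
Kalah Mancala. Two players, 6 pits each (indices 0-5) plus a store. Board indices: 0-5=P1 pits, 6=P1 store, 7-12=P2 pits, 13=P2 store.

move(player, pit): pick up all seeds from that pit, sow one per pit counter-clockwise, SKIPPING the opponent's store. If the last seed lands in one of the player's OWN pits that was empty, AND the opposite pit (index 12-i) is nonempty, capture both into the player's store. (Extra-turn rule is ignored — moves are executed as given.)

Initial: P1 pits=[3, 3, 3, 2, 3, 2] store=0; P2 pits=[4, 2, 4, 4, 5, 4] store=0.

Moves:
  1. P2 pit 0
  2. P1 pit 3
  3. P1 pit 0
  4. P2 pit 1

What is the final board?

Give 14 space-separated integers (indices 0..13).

Move 1: P2 pit0 -> P1=[3,3,3,2,3,2](0) P2=[0,3,5,5,6,4](0)
Move 2: P1 pit3 -> P1=[3,3,3,0,4,3](0) P2=[0,3,5,5,6,4](0)
Move 3: P1 pit0 -> P1=[0,4,4,0,4,3](6) P2=[0,3,0,5,6,4](0)
Move 4: P2 pit1 -> P1=[0,4,4,0,4,3](6) P2=[0,0,1,6,7,4](0)

Answer: 0 4 4 0 4 3 6 0 0 1 6 7 4 0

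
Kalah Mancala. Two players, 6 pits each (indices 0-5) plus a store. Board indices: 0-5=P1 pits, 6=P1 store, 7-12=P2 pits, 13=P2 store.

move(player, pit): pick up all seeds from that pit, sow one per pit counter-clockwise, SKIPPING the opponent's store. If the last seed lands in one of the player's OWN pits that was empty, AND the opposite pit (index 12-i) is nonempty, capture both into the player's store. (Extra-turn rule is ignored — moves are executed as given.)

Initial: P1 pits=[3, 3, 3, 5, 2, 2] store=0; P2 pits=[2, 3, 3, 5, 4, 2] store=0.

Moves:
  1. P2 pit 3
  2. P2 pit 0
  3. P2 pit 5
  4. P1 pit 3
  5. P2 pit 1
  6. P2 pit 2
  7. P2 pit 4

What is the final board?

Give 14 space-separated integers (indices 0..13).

Move 1: P2 pit3 -> P1=[4,4,3,5,2,2](0) P2=[2,3,3,0,5,3](1)
Move 2: P2 pit0 -> P1=[4,4,3,5,2,2](0) P2=[0,4,4,0,5,3](1)
Move 3: P2 pit5 -> P1=[5,5,3,5,2,2](0) P2=[0,4,4,0,5,0](2)
Move 4: P1 pit3 -> P1=[5,5,3,0,3,3](1) P2=[1,5,4,0,5,0](2)
Move 5: P2 pit1 -> P1=[5,5,3,0,3,3](1) P2=[1,0,5,1,6,1](3)
Move 6: P2 pit2 -> P1=[6,5,3,0,3,3](1) P2=[1,0,0,2,7,2](4)
Move 7: P2 pit4 -> P1=[7,6,4,1,4,3](1) P2=[1,0,0,2,0,3](5)

Answer: 7 6 4 1 4 3 1 1 0 0 2 0 3 5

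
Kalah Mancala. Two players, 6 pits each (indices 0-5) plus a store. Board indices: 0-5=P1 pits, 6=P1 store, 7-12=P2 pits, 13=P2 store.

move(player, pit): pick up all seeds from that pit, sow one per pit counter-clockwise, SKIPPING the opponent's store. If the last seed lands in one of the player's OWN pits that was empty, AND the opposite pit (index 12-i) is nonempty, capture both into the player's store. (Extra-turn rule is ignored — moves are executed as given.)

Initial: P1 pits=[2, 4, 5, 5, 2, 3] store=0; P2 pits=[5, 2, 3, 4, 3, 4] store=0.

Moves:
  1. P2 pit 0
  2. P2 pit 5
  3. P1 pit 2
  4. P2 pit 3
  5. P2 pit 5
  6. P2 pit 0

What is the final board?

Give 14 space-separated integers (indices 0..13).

Answer: 4 6 0 7 3 4 1 0 5 4 0 5 0 3

Derivation:
Move 1: P2 pit0 -> P1=[2,4,5,5,2,3](0) P2=[0,3,4,5,4,5](0)
Move 2: P2 pit5 -> P1=[3,5,6,6,2,3](0) P2=[0,3,4,5,4,0](1)
Move 3: P1 pit2 -> P1=[3,5,0,7,3,4](1) P2=[1,4,4,5,4,0](1)
Move 4: P2 pit3 -> P1=[4,6,0,7,3,4](1) P2=[1,4,4,0,5,1](2)
Move 5: P2 pit5 -> P1=[4,6,0,7,3,4](1) P2=[1,4,4,0,5,0](3)
Move 6: P2 pit0 -> P1=[4,6,0,7,3,4](1) P2=[0,5,4,0,5,0](3)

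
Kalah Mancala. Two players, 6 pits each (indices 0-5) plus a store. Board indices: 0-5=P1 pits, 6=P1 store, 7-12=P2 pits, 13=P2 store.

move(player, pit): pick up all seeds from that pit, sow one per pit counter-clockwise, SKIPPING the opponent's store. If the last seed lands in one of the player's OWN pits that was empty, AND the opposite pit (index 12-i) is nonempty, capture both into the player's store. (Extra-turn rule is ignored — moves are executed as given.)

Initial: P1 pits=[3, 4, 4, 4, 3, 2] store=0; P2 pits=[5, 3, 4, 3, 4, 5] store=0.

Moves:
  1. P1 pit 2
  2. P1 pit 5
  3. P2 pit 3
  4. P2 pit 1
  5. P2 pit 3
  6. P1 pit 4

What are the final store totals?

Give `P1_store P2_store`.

Move 1: P1 pit2 -> P1=[3,4,0,5,4,3](1) P2=[5,3,4,3,4,5](0)
Move 2: P1 pit5 -> P1=[3,4,0,5,4,0](2) P2=[6,4,4,3,4,5](0)
Move 3: P2 pit3 -> P1=[3,4,0,5,4,0](2) P2=[6,4,4,0,5,6](1)
Move 4: P2 pit1 -> P1=[3,4,0,5,4,0](2) P2=[6,0,5,1,6,7](1)
Move 5: P2 pit3 -> P1=[3,4,0,5,4,0](2) P2=[6,0,5,0,7,7](1)
Move 6: P1 pit4 -> P1=[3,4,0,5,0,1](3) P2=[7,1,5,0,7,7](1)

Answer: 3 1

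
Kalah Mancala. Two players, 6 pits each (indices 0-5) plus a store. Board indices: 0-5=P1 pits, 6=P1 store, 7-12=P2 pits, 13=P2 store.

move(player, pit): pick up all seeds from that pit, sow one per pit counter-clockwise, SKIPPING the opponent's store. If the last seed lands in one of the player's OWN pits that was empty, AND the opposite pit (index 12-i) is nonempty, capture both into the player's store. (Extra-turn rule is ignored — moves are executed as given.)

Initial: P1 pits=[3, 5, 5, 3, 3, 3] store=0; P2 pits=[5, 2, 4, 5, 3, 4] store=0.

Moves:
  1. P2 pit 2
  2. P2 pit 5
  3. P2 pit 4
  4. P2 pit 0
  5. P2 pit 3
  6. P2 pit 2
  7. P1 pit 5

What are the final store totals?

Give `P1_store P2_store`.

Move 1: P2 pit2 -> P1=[3,5,5,3,3,3](0) P2=[5,2,0,6,4,5](1)
Move 2: P2 pit5 -> P1=[4,6,6,4,3,3](0) P2=[5,2,0,6,4,0](2)
Move 3: P2 pit4 -> P1=[5,7,6,4,3,3](0) P2=[5,2,0,6,0,1](3)
Move 4: P2 pit0 -> P1=[5,7,6,4,3,3](0) P2=[0,3,1,7,1,2](3)
Move 5: P2 pit3 -> P1=[6,8,7,5,3,3](0) P2=[0,3,1,0,2,3](4)
Move 6: P2 pit2 -> P1=[6,8,0,5,3,3](0) P2=[0,3,0,0,2,3](12)
Move 7: P1 pit5 -> P1=[6,8,0,5,3,0](1) P2=[1,4,0,0,2,3](12)

Answer: 1 12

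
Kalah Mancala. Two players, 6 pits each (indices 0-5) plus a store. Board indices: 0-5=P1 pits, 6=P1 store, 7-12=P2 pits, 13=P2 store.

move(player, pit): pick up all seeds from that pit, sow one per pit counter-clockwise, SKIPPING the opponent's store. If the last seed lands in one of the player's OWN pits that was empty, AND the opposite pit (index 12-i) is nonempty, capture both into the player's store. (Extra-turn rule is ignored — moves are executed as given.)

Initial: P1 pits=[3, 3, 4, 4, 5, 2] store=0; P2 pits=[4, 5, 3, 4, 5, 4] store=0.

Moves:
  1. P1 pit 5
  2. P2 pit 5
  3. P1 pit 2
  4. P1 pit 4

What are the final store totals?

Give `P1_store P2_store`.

Move 1: P1 pit5 -> P1=[3,3,4,4,5,0](1) P2=[5,5,3,4,5,4](0)
Move 2: P2 pit5 -> P1=[4,4,5,4,5,0](1) P2=[5,5,3,4,5,0](1)
Move 3: P1 pit2 -> P1=[4,4,0,5,6,1](2) P2=[6,5,3,4,5,0](1)
Move 4: P1 pit4 -> P1=[4,4,0,5,0,2](3) P2=[7,6,4,5,5,0](1)

Answer: 3 1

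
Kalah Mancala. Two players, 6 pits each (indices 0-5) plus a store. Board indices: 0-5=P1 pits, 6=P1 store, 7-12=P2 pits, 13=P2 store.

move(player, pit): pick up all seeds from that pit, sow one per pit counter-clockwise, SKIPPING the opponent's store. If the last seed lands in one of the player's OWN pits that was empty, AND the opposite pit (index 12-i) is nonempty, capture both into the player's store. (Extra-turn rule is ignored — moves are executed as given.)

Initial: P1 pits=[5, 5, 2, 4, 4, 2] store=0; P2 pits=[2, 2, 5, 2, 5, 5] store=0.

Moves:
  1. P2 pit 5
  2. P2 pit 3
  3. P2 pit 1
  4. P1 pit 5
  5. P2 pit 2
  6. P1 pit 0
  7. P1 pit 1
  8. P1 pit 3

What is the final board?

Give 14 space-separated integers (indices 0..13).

Answer: 0 0 1 0 6 2 3 5 2 2 1 7 1 13

Derivation:
Move 1: P2 pit5 -> P1=[6,6,3,5,4,2](0) P2=[2,2,5,2,5,0](1)
Move 2: P2 pit3 -> P1=[0,6,3,5,4,2](0) P2=[2,2,5,0,6,0](8)
Move 3: P2 pit1 -> P1=[0,6,0,5,4,2](0) P2=[2,0,6,0,6,0](12)
Move 4: P1 pit5 -> P1=[0,6,0,5,4,0](1) P2=[3,0,6,0,6,0](12)
Move 5: P2 pit2 -> P1=[1,7,0,5,4,0](1) P2=[3,0,0,1,7,1](13)
Move 6: P1 pit0 -> P1=[0,8,0,5,4,0](1) P2=[3,0,0,1,7,1](13)
Move 7: P1 pit1 -> P1=[0,0,1,6,5,1](2) P2=[4,1,1,1,7,1](13)
Move 8: P1 pit3 -> P1=[0,0,1,0,6,2](3) P2=[5,2,2,1,7,1](13)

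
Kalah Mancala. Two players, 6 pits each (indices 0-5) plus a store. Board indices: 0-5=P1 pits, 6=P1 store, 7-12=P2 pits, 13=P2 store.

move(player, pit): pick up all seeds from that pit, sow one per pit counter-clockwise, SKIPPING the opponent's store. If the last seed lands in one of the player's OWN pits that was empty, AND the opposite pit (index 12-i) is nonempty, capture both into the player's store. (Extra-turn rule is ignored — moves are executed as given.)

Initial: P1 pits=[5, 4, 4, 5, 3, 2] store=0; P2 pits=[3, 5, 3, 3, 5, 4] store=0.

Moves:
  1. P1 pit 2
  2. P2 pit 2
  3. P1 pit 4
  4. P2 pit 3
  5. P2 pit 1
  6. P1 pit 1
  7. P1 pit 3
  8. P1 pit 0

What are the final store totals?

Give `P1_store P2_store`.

Answer: 4 2

Derivation:
Move 1: P1 pit2 -> P1=[5,4,0,6,4,3](1) P2=[3,5,3,3,5,4](0)
Move 2: P2 pit2 -> P1=[5,4,0,6,4,3](1) P2=[3,5,0,4,6,5](0)
Move 3: P1 pit4 -> P1=[5,4,0,6,0,4](2) P2=[4,6,0,4,6,5](0)
Move 4: P2 pit3 -> P1=[6,4,0,6,0,4](2) P2=[4,6,0,0,7,6](1)
Move 5: P2 pit1 -> P1=[7,4,0,6,0,4](2) P2=[4,0,1,1,8,7](2)
Move 6: P1 pit1 -> P1=[7,0,1,7,1,5](2) P2=[4,0,1,1,8,7](2)
Move 7: P1 pit3 -> P1=[7,0,1,0,2,6](3) P2=[5,1,2,2,8,7](2)
Move 8: P1 pit0 -> P1=[0,1,2,1,3,7](4) P2=[6,1,2,2,8,7](2)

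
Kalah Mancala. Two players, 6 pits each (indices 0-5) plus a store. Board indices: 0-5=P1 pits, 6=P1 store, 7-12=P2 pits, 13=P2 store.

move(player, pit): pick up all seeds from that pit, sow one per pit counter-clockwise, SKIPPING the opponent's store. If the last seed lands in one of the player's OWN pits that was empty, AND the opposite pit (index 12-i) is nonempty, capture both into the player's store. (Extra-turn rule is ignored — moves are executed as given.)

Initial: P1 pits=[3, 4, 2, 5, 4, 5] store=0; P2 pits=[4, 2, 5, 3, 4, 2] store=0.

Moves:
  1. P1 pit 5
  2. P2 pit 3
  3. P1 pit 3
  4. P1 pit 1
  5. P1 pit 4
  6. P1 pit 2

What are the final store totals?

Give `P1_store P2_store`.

Move 1: P1 pit5 -> P1=[3,4,2,5,4,0](1) P2=[5,3,6,4,4,2](0)
Move 2: P2 pit3 -> P1=[4,4,2,5,4,0](1) P2=[5,3,6,0,5,3](1)
Move 3: P1 pit3 -> P1=[4,4,2,0,5,1](2) P2=[6,4,6,0,5,3](1)
Move 4: P1 pit1 -> P1=[4,0,3,1,6,2](2) P2=[6,4,6,0,5,3](1)
Move 5: P1 pit4 -> P1=[4,0,3,1,0,3](3) P2=[7,5,7,1,5,3](1)
Move 6: P1 pit2 -> P1=[4,0,0,2,1,4](3) P2=[7,5,7,1,5,3](1)

Answer: 3 1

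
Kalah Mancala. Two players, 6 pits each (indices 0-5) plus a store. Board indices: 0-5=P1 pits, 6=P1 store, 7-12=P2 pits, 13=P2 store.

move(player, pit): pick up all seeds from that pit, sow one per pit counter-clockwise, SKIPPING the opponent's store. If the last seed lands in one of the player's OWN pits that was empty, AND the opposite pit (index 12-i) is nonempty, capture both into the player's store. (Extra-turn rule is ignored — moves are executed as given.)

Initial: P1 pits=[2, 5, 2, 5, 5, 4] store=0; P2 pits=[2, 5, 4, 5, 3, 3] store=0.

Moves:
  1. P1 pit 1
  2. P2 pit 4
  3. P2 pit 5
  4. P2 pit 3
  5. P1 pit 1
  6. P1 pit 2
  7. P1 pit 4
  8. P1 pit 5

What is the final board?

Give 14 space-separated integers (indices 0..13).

Move 1: P1 pit1 -> P1=[2,0,3,6,6,5](1) P2=[2,5,4,5,3,3](0)
Move 2: P2 pit4 -> P1=[3,0,3,6,6,5](1) P2=[2,5,4,5,0,4](1)
Move 3: P2 pit5 -> P1=[4,1,4,6,6,5](1) P2=[2,5,4,5,0,0](2)
Move 4: P2 pit3 -> P1=[5,2,4,6,6,5](1) P2=[2,5,4,0,1,1](3)
Move 5: P1 pit1 -> P1=[5,0,5,7,6,5](1) P2=[2,5,4,0,1,1](3)
Move 6: P1 pit2 -> P1=[5,0,0,8,7,6](2) P2=[3,5,4,0,1,1](3)
Move 7: P1 pit4 -> P1=[5,0,0,8,0,7](3) P2=[4,6,5,1,2,1](3)
Move 8: P1 pit5 -> P1=[5,0,0,8,0,0](4) P2=[5,7,6,2,3,2](3)

Answer: 5 0 0 8 0 0 4 5 7 6 2 3 2 3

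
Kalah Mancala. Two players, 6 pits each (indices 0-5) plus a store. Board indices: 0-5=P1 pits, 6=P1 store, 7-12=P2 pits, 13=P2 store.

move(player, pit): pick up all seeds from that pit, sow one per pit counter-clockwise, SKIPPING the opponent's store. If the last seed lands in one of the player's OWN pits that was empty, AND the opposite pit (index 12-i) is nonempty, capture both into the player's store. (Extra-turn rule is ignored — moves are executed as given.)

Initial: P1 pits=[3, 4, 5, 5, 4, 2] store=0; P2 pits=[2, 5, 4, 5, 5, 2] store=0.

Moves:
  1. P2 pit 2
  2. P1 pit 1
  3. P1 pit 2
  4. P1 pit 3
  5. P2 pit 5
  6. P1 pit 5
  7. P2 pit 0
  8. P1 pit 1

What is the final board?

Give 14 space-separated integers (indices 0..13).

Move 1: P2 pit2 -> P1=[3,4,5,5,4,2](0) P2=[2,5,0,6,6,3](1)
Move 2: P1 pit1 -> P1=[3,0,6,6,5,3](0) P2=[2,5,0,6,6,3](1)
Move 3: P1 pit2 -> P1=[3,0,0,7,6,4](1) P2=[3,6,0,6,6,3](1)
Move 4: P1 pit3 -> P1=[3,0,0,0,7,5](2) P2=[4,7,1,7,6,3](1)
Move 5: P2 pit5 -> P1=[4,1,0,0,7,5](2) P2=[4,7,1,7,6,0](2)
Move 6: P1 pit5 -> P1=[4,1,0,0,7,0](3) P2=[5,8,2,8,6,0](2)
Move 7: P2 pit0 -> P1=[0,1,0,0,7,0](3) P2=[0,9,3,9,7,0](7)
Move 8: P1 pit1 -> P1=[0,0,0,0,7,0](13) P2=[0,9,3,0,7,0](7)

Answer: 0 0 0 0 7 0 13 0 9 3 0 7 0 7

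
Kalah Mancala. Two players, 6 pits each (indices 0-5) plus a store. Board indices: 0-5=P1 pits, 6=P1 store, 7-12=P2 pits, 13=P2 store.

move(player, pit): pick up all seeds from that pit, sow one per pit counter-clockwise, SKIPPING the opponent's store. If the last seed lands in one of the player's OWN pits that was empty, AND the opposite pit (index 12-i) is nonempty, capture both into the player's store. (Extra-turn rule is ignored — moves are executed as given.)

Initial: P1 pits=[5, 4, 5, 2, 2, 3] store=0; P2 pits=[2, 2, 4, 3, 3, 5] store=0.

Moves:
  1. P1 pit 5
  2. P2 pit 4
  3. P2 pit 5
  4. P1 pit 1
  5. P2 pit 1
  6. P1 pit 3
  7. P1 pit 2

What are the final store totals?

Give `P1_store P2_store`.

Move 1: P1 pit5 -> P1=[5,4,5,2,2,0](1) P2=[3,3,4,3,3,5](0)
Move 2: P2 pit4 -> P1=[6,4,5,2,2,0](1) P2=[3,3,4,3,0,6](1)
Move 3: P2 pit5 -> P1=[7,5,6,3,3,0](1) P2=[3,3,4,3,0,0](2)
Move 4: P1 pit1 -> P1=[7,0,7,4,4,1](2) P2=[3,3,4,3,0,0](2)
Move 5: P2 pit1 -> P1=[7,0,7,4,4,1](2) P2=[3,0,5,4,1,0](2)
Move 6: P1 pit3 -> P1=[7,0,7,0,5,2](3) P2=[4,0,5,4,1,0](2)
Move 7: P1 pit2 -> P1=[7,0,0,1,6,3](4) P2=[5,1,6,4,1,0](2)

Answer: 4 2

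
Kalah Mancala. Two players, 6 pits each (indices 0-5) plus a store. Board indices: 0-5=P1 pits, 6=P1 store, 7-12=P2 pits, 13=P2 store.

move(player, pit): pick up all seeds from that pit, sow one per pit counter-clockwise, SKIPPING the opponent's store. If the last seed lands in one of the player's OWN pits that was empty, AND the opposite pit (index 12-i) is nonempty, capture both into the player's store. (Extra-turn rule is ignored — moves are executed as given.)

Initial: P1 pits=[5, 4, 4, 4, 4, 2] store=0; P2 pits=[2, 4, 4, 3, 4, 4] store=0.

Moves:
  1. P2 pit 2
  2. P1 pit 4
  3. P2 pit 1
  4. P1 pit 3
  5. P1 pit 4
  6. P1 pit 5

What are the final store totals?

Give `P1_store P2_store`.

Answer: 3 2

Derivation:
Move 1: P2 pit2 -> P1=[5,4,4,4,4,2](0) P2=[2,4,0,4,5,5](1)
Move 2: P1 pit4 -> P1=[5,4,4,4,0,3](1) P2=[3,5,0,4,5,5](1)
Move 3: P2 pit1 -> P1=[5,4,4,4,0,3](1) P2=[3,0,1,5,6,6](2)
Move 4: P1 pit3 -> P1=[5,4,4,0,1,4](2) P2=[4,0,1,5,6,6](2)
Move 5: P1 pit4 -> P1=[5,4,4,0,0,5](2) P2=[4,0,1,5,6,6](2)
Move 6: P1 pit5 -> P1=[5,4,4,0,0,0](3) P2=[5,1,2,6,6,6](2)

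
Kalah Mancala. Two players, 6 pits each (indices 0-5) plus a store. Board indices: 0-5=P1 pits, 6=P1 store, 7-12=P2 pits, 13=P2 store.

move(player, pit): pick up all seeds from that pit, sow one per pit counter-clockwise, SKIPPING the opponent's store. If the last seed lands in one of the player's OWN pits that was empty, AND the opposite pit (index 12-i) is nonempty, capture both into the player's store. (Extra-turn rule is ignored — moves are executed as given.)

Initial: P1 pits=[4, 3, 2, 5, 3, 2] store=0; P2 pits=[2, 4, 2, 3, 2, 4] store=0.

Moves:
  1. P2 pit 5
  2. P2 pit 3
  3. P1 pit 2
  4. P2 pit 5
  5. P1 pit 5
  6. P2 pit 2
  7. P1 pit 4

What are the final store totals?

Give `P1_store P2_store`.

Answer: 2 3

Derivation:
Move 1: P2 pit5 -> P1=[5,4,3,5,3,2](0) P2=[2,4,2,3,2,0](1)
Move 2: P2 pit3 -> P1=[5,4,3,5,3,2](0) P2=[2,4,2,0,3,1](2)
Move 3: P1 pit2 -> P1=[5,4,0,6,4,3](0) P2=[2,4,2,0,3,1](2)
Move 4: P2 pit5 -> P1=[5,4,0,6,4,3](0) P2=[2,4,2,0,3,0](3)
Move 5: P1 pit5 -> P1=[5,4,0,6,4,0](1) P2=[3,5,2,0,3,0](3)
Move 6: P2 pit2 -> P1=[5,4,0,6,4,0](1) P2=[3,5,0,1,4,0](3)
Move 7: P1 pit4 -> P1=[5,4,0,6,0,1](2) P2=[4,6,0,1,4,0](3)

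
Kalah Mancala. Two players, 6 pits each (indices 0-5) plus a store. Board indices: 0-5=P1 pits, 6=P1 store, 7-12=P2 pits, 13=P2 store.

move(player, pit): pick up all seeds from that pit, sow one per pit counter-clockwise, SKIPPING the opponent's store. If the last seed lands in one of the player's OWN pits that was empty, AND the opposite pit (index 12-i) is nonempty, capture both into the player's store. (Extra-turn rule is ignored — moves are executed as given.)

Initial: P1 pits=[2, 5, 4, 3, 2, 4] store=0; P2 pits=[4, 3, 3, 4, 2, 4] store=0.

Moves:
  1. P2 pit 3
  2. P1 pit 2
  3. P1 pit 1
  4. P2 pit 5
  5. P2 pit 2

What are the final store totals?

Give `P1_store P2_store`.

Move 1: P2 pit3 -> P1=[3,5,4,3,2,4](0) P2=[4,3,3,0,3,5](1)
Move 2: P1 pit2 -> P1=[3,5,0,4,3,5](1) P2=[4,3,3,0,3,5](1)
Move 3: P1 pit1 -> P1=[3,0,1,5,4,6](2) P2=[4,3,3,0,3,5](1)
Move 4: P2 pit5 -> P1=[4,1,2,6,4,6](2) P2=[4,3,3,0,3,0](2)
Move 5: P2 pit2 -> P1=[0,1,2,6,4,6](2) P2=[4,3,0,1,4,0](7)

Answer: 2 7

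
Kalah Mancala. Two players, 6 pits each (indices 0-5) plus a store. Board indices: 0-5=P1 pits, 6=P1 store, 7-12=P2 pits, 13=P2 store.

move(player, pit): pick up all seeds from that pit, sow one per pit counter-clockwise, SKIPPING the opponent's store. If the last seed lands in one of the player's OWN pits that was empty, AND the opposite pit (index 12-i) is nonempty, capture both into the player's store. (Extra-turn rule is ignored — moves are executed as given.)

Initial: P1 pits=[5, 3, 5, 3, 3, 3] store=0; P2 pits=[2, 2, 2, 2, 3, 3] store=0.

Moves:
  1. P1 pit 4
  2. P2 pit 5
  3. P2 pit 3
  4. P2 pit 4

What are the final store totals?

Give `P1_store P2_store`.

Move 1: P1 pit4 -> P1=[5,3,5,3,0,4](1) P2=[3,2,2,2,3,3](0)
Move 2: P2 pit5 -> P1=[6,4,5,3,0,4](1) P2=[3,2,2,2,3,0](1)
Move 3: P2 pit3 -> P1=[0,4,5,3,0,4](1) P2=[3,2,2,0,4,0](8)
Move 4: P2 pit4 -> P1=[1,5,5,3,0,4](1) P2=[3,2,2,0,0,1](9)

Answer: 1 9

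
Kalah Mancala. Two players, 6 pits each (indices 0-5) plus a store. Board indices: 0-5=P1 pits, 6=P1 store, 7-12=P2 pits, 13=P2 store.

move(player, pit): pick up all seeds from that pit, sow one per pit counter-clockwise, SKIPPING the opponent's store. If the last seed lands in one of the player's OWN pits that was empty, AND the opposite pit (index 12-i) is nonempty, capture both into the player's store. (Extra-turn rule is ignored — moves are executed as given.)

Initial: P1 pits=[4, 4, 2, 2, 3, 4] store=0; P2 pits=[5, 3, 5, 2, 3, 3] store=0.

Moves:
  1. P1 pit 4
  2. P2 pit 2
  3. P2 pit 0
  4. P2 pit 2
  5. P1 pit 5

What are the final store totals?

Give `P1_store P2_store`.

Answer: 2 2

Derivation:
Move 1: P1 pit4 -> P1=[4,4,2,2,0,5](1) P2=[6,3,5,2,3,3](0)
Move 2: P2 pit2 -> P1=[5,4,2,2,0,5](1) P2=[6,3,0,3,4,4](1)
Move 3: P2 pit0 -> P1=[5,4,2,2,0,5](1) P2=[0,4,1,4,5,5](2)
Move 4: P2 pit2 -> P1=[5,4,2,2,0,5](1) P2=[0,4,0,5,5,5](2)
Move 5: P1 pit5 -> P1=[5,4,2,2,0,0](2) P2=[1,5,1,6,5,5](2)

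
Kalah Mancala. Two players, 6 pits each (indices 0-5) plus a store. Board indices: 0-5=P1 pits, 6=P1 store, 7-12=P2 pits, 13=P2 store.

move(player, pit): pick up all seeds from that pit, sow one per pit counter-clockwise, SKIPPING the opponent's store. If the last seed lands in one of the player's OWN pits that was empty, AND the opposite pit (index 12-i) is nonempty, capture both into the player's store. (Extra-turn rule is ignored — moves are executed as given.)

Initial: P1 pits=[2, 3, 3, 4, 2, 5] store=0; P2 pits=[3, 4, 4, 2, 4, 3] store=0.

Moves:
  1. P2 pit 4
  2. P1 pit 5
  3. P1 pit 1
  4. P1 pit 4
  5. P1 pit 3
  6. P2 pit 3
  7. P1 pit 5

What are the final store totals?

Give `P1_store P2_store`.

Answer: 9 2

Derivation:
Move 1: P2 pit4 -> P1=[3,4,3,4,2,5](0) P2=[3,4,4,2,0,4](1)
Move 2: P1 pit5 -> P1=[3,4,3,4,2,0](1) P2=[4,5,5,3,0,4](1)
Move 3: P1 pit1 -> P1=[3,0,4,5,3,0](6) P2=[0,5,5,3,0,4](1)
Move 4: P1 pit4 -> P1=[3,0,4,5,0,1](7) P2=[1,5,5,3,0,4](1)
Move 5: P1 pit3 -> P1=[3,0,4,0,1,2](8) P2=[2,6,5,3,0,4](1)
Move 6: P2 pit3 -> P1=[3,0,4,0,1,2](8) P2=[2,6,5,0,1,5](2)
Move 7: P1 pit5 -> P1=[3,0,4,0,1,0](9) P2=[3,6,5,0,1,5](2)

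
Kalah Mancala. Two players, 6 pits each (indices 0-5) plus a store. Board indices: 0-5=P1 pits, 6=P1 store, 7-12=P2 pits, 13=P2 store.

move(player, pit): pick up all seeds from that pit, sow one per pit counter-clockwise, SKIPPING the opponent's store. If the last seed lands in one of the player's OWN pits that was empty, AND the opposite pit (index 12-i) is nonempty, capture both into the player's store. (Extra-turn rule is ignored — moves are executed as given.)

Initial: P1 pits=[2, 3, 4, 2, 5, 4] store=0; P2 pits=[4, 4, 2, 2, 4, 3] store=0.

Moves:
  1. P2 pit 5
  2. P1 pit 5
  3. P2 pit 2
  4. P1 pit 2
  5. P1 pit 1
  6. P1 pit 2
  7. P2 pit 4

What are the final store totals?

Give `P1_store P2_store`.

Move 1: P2 pit5 -> P1=[3,4,4,2,5,4](0) P2=[4,4,2,2,4,0](1)
Move 2: P1 pit5 -> P1=[3,4,4,2,5,0](1) P2=[5,5,3,2,4,0](1)
Move 3: P2 pit2 -> P1=[0,4,4,2,5,0](1) P2=[5,5,0,3,5,0](5)
Move 4: P1 pit2 -> P1=[0,4,0,3,6,1](2) P2=[5,5,0,3,5,0](5)
Move 5: P1 pit1 -> P1=[0,0,1,4,7,2](2) P2=[5,5,0,3,5,0](5)
Move 6: P1 pit2 -> P1=[0,0,0,5,7,2](2) P2=[5,5,0,3,5,0](5)
Move 7: P2 pit4 -> P1=[1,1,1,5,7,2](2) P2=[5,5,0,3,0,1](6)

Answer: 2 6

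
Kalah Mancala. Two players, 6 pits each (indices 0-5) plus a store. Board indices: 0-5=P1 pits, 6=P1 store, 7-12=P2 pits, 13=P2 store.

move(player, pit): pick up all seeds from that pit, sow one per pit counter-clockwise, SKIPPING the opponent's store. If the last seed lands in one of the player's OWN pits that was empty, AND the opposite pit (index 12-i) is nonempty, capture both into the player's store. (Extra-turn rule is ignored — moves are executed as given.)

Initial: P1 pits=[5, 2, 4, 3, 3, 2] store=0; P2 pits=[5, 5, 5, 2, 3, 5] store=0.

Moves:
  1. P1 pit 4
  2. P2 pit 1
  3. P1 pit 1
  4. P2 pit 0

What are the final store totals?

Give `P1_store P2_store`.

Answer: 1 2

Derivation:
Move 1: P1 pit4 -> P1=[5,2,4,3,0,3](1) P2=[6,5,5,2,3,5](0)
Move 2: P2 pit1 -> P1=[5,2,4,3,0,3](1) P2=[6,0,6,3,4,6](1)
Move 3: P1 pit1 -> P1=[5,0,5,4,0,3](1) P2=[6,0,6,3,4,6](1)
Move 4: P2 pit0 -> P1=[5,0,5,4,0,3](1) P2=[0,1,7,4,5,7](2)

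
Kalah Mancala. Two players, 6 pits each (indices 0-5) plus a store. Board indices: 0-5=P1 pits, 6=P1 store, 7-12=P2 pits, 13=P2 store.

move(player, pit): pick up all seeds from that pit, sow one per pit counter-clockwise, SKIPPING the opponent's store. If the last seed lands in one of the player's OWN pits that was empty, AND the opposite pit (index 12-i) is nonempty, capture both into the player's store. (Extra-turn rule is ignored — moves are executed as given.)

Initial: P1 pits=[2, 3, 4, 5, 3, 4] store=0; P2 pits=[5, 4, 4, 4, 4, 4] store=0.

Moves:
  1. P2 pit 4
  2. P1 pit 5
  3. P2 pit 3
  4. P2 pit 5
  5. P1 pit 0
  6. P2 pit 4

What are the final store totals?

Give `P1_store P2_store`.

Answer: 8 3

Derivation:
Move 1: P2 pit4 -> P1=[3,4,4,5,3,4](0) P2=[5,4,4,4,0,5](1)
Move 2: P1 pit5 -> P1=[3,4,4,5,3,0](1) P2=[6,5,5,4,0,5](1)
Move 3: P2 pit3 -> P1=[4,4,4,5,3,0](1) P2=[6,5,5,0,1,6](2)
Move 4: P2 pit5 -> P1=[5,5,5,6,4,0](1) P2=[6,5,5,0,1,0](3)
Move 5: P1 pit0 -> P1=[0,6,6,7,5,0](8) P2=[0,5,5,0,1,0](3)
Move 6: P2 pit4 -> P1=[0,6,6,7,5,0](8) P2=[0,5,5,0,0,1](3)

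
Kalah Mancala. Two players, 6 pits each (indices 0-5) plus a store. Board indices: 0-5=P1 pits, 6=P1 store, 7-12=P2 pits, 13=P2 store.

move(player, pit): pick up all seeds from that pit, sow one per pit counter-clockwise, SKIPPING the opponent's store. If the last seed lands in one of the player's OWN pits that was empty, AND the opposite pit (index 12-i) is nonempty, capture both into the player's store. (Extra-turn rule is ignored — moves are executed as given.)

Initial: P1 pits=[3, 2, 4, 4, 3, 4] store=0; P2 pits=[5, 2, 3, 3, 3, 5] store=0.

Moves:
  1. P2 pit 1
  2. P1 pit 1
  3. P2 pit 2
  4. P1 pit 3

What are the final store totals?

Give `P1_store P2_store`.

Answer: 1 1

Derivation:
Move 1: P2 pit1 -> P1=[3,2,4,4,3,4](0) P2=[5,0,4,4,3,5](0)
Move 2: P1 pit1 -> P1=[3,0,5,5,3,4](0) P2=[5,0,4,4,3,5](0)
Move 3: P2 pit2 -> P1=[3,0,5,5,3,4](0) P2=[5,0,0,5,4,6](1)
Move 4: P1 pit3 -> P1=[3,0,5,0,4,5](1) P2=[6,1,0,5,4,6](1)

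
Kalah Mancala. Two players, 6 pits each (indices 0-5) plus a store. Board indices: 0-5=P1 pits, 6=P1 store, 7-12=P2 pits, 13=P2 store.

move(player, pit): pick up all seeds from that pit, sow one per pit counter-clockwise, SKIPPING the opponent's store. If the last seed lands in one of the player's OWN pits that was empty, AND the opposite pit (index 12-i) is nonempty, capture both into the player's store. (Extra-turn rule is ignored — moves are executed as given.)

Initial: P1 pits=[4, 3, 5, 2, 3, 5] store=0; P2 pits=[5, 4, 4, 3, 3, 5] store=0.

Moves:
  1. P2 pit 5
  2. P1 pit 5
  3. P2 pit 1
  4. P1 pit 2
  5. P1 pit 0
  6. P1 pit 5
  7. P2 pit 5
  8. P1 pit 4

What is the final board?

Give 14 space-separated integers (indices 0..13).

Answer: 0 5 1 5 0 1 4 9 2 7 5 4 0 3

Derivation:
Move 1: P2 pit5 -> P1=[5,4,6,3,3,5](0) P2=[5,4,4,3,3,0](1)
Move 2: P1 pit5 -> P1=[5,4,6,3,3,0](1) P2=[6,5,5,4,3,0](1)
Move 3: P2 pit1 -> P1=[5,4,6,3,3,0](1) P2=[6,0,6,5,4,1](2)
Move 4: P1 pit2 -> P1=[5,4,0,4,4,1](2) P2=[7,1,6,5,4,1](2)
Move 5: P1 pit0 -> P1=[0,5,1,5,5,2](2) P2=[7,1,6,5,4,1](2)
Move 6: P1 pit5 -> P1=[0,5,1,5,5,0](3) P2=[8,1,6,5,4,1](2)
Move 7: P2 pit5 -> P1=[0,5,1,5,5,0](3) P2=[8,1,6,5,4,0](3)
Move 8: P1 pit4 -> P1=[0,5,1,5,0,1](4) P2=[9,2,7,5,4,0](3)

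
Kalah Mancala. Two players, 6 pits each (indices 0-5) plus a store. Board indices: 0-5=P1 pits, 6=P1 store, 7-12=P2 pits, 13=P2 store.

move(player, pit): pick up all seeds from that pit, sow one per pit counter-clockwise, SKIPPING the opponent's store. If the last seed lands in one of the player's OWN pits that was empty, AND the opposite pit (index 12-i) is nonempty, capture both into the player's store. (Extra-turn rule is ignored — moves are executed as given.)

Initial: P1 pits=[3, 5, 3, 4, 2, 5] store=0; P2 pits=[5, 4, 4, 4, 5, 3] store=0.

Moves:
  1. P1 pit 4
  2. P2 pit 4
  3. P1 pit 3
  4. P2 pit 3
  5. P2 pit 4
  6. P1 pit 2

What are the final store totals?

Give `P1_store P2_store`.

Answer: 3 2

Derivation:
Move 1: P1 pit4 -> P1=[3,5,3,4,0,6](1) P2=[5,4,4,4,5,3](0)
Move 2: P2 pit4 -> P1=[4,6,4,4,0,6](1) P2=[5,4,4,4,0,4](1)
Move 3: P1 pit3 -> P1=[4,6,4,0,1,7](2) P2=[6,4,4,4,0,4](1)
Move 4: P2 pit3 -> P1=[5,6,4,0,1,7](2) P2=[6,4,4,0,1,5](2)
Move 5: P2 pit4 -> P1=[5,6,4,0,1,7](2) P2=[6,4,4,0,0,6](2)
Move 6: P1 pit2 -> P1=[5,6,0,1,2,8](3) P2=[6,4,4,0,0,6](2)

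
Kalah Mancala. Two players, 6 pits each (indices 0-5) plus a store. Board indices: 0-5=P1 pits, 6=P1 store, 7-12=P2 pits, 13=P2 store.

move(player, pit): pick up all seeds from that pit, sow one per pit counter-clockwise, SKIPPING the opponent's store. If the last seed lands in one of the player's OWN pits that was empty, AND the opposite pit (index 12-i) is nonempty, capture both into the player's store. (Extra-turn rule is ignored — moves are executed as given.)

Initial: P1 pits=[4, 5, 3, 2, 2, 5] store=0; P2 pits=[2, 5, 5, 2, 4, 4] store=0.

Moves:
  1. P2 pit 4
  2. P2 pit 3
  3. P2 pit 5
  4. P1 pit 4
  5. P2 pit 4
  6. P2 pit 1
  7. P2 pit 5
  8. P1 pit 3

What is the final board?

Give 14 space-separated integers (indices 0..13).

Answer: 0 7 4 0 1 7 2 3 0 6 1 1 0 11

Derivation:
Move 1: P2 pit4 -> P1=[5,6,3,2,2,5](0) P2=[2,5,5,2,0,5](1)
Move 2: P2 pit3 -> P1=[5,6,3,2,2,5](0) P2=[2,5,5,0,1,6](1)
Move 3: P2 pit5 -> P1=[6,7,4,3,3,5](0) P2=[2,5,5,0,1,0](2)
Move 4: P1 pit4 -> P1=[6,7,4,3,0,6](1) P2=[3,5,5,0,1,0](2)
Move 5: P2 pit4 -> P1=[0,7,4,3,0,6](1) P2=[3,5,5,0,0,0](9)
Move 6: P2 pit1 -> P1=[0,7,4,3,0,6](1) P2=[3,0,6,1,1,1](10)
Move 7: P2 pit5 -> P1=[0,7,4,3,0,6](1) P2=[3,0,6,1,1,0](11)
Move 8: P1 pit3 -> P1=[0,7,4,0,1,7](2) P2=[3,0,6,1,1,0](11)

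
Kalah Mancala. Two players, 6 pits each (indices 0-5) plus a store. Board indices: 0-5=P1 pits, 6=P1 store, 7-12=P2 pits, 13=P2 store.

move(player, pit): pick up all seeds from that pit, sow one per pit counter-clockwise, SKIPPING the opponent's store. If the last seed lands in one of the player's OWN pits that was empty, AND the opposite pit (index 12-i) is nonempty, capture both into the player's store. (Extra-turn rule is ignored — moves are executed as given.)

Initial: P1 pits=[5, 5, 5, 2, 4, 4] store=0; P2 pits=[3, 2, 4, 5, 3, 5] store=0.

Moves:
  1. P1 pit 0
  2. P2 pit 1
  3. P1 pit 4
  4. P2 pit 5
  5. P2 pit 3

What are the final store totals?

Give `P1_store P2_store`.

Answer: 1 2

Derivation:
Move 1: P1 pit0 -> P1=[0,6,6,3,5,5](0) P2=[3,2,4,5,3,5](0)
Move 2: P2 pit1 -> P1=[0,6,6,3,5,5](0) P2=[3,0,5,6,3,5](0)
Move 3: P1 pit4 -> P1=[0,6,6,3,0,6](1) P2=[4,1,6,6,3,5](0)
Move 4: P2 pit5 -> P1=[1,7,7,4,0,6](1) P2=[4,1,6,6,3,0](1)
Move 5: P2 pit3 -> P1=[2,8,8,4,0,6](1) P2=[4,1,6,0,4,1](2)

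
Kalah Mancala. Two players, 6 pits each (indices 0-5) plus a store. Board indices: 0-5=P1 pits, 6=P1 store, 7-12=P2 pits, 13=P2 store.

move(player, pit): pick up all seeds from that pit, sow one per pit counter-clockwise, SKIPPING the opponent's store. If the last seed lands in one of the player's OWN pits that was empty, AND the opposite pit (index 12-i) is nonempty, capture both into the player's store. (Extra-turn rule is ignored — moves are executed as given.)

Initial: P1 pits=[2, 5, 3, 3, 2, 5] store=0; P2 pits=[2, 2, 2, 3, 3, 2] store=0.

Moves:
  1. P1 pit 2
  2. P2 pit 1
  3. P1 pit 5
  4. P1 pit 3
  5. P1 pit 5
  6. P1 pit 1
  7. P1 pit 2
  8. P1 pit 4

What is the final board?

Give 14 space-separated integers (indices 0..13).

Answer: 2 0 0 2 0 2 5 5 2 5 5 4 2 0

Derivation:
Move 1: P1 pit2 -> P1=[2,5,0,4,3,6](0) P2=[2,2,2,3,3,2](0)
Move 2: P2 pit1 -> P1=[2,5,0,4,3,6](0) P2=[2,0,3,4,3,2](0)
Move 3: P1 pit5 -> P1=[2,5,0,4,3,0](1) P2=[3,1,4,5,4,2](0)
Move 4: P1 pit3 -> P1=[2,5,0,0,4,1](2) P2=[4,1,4,5,4,2](0)
Move 5: P1 pit5 -> P1=[2,5,0,0,4,0](3) P2=[4,1,4,5,4,2](0)
Move 6: P1 pit1 -> P1=[2,0,1,1,5,1](4) P2=[4,1,4,5,4,2](0)
Move 7: P1 pit2 -> P1=[2,0,0,2,5,1](4) P2=[4,1,4,5,4,2](0)
Move 8: P1 pit4 -> P1=[2,0,0,2,0,2](5) P2=[5,2,5,5,4,2](0)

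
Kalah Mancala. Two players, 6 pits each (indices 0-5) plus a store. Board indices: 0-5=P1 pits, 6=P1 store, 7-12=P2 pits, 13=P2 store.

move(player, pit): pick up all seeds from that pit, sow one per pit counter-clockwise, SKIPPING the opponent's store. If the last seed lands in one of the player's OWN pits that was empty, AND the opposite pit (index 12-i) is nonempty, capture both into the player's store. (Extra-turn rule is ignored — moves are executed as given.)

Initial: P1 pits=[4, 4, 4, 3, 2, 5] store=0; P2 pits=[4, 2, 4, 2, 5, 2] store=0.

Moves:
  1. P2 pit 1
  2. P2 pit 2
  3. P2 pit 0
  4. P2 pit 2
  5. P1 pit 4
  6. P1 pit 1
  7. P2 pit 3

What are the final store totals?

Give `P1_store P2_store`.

Move 1: P2 pit1 -> P1=[4,4,4,3,2,5](0) P2=[4,0,5,3,5,2](0)
Move 2: P2 pit2 -> P1=[5,4,4,3,2,5](0) P2=[4,0,0,4,6,3](1)
Move 3: P2 pit0 -> P1=[5,4,4,3,2,5](0) P2=[0,1,1,5,7,3](1)
Move 4: P2 pit2 -> P1=[5,4,4,3,2,5](0) P2=[0,1,0,6,7,3](1)
Move 5: P1 pit4 -> P1=[5,4,4,3,0,6](1) P2=[0,1,0,6,7,3](1)
Move 6: P1 pit1 -> P1=[5,0,5,4,1,7](1) P2=[0,1,0,6,7,3](1)
Move 7: P2 pit3 -> P1=[6,1,6,4,1,7](1) P2=[0,1,0,0,8,4](2)

Answer: 1 2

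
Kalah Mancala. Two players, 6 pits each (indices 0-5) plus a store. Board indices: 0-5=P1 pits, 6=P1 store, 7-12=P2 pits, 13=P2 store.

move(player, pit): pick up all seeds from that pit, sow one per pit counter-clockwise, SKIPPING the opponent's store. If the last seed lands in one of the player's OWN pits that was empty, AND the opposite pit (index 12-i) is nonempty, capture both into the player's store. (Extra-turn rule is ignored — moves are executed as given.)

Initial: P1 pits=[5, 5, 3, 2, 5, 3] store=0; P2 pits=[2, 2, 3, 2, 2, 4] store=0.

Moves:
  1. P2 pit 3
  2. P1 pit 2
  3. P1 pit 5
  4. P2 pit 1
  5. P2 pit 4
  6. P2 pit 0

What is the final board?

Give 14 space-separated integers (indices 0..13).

Answer: 6 6 0 3 6 0 1 0 1 6 2 0 6 1

Derivation:
Move 1: P2 pit3 -> P1=[5,5,3,2,5,3](0) P2=[2,2,3,0,3,5](0)
Move 2: P1 pit2 -> P1=[5,5,0,3,6,4](0) P2=[2,2,3,0,3,5](0)
Move 3: P1 pit5 -> P1=[5,5,0,3,6,0](1) P2=[3,3,4,0,3,5](0)
Move 4: P2 pit1 -> P1=[5,5,0,3,6,0](1) P2=[3,0,5,1,4,5](0)
Move 5: P2 pit4 -> P1=[6,6,0,3,6,0](1) P2=[3,0,5,1,0,6](1)
Move 6: P2 pit0 -> P1=[6,6,0,3,6,0](1) P2=[0,1,6,2,0,6](1)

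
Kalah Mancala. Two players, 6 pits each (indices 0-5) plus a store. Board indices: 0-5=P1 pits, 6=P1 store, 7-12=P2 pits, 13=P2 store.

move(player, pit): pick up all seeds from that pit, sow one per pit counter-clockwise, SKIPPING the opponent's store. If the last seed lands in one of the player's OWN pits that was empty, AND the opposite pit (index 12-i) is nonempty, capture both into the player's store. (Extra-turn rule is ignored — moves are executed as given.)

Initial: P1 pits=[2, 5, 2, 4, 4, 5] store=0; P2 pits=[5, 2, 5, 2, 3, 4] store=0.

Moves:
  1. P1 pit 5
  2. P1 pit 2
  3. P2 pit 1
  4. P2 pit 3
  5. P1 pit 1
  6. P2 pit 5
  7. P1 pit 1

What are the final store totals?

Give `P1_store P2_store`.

Answer: 2 2

Derivation:
Move 1: P1 pit5 -> P1=[2,5,2,4,4,0](1) P2=[6,3,6,3,3,4](0)
Move 2: P1 pit2 -> P1=[2,5,0,5,5,0](1) P2=[6,3,6,3,3,4](0)
Move 3: P2 pit1 -> P1=[2,5,0,5,5,0](1) P2=[6,0,7,4,4,4](0)
Move 4: P2 pit3 -> P1=[3,5,0,5,5,0](1) P2=[6,0,7,0,5,5](1)
Move 5: P1 pit1 -> P1=[3,0,1,6,6,1](2) P2=[6,0,7,0,5,5](1)
Move 6: P2 pit5 -> P1=[4,1,2,7,6,1](2) P2=[6,0,7,0,5,0](2)
Move 7: P1 pit1 -> P1=[4,0,3,7,6,1](2) P2=[6,0,7,0,5,0](2)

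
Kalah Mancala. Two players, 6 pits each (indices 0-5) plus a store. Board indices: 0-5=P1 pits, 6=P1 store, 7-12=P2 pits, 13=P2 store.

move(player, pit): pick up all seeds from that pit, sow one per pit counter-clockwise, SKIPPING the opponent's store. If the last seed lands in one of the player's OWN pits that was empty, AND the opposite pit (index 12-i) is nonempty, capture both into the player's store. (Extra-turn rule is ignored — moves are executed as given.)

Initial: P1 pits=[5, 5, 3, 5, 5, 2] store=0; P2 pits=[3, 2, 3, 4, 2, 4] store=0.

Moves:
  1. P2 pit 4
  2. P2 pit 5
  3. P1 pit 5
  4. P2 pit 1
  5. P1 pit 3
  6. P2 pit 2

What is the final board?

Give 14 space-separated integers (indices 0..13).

Move 1: P2 pit4 -> P1=[5,5,3,5,5,2](0) P2=[3,2,3,4,0,5](1)
Move 2: P2 pit5 -> P1=[6,6,4,6,5,2](0) P2=[3,2,3,4,0,0](2)
Move 3: P1 pit5 -> P1=[6,6,4,6,5,0](1) P2=[4,2,3,4,0,0](2)
Move 4: P2 pit1 -> P1=[6,6,4,6,5,0](1) P2=[4,0,4,5,0,0](2)
Move 5: P1 pit3 -> P1=[6,6,4,0,6,1](2) P2=[5,1,5,5,0,0](2)
Move 6: P2 pit2 -> P1=[7,6,4,0,6,1](2) P2=[5,1,0,6,1,1](3)

Answer: 7 6 4 0 6 1 2 5 1 0 6 1 1 3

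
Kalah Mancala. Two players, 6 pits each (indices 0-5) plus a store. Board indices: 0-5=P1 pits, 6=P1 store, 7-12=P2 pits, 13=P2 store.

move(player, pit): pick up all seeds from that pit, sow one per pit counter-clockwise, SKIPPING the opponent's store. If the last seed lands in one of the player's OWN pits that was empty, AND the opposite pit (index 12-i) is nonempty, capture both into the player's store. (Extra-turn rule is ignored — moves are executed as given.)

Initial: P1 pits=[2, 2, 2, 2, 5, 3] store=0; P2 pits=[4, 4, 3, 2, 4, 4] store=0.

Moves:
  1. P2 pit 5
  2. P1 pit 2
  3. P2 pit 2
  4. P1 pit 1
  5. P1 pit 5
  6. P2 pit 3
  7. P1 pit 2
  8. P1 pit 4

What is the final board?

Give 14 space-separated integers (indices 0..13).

Move 1: P2 pit5 -> P1=[3,3,3,2,5,3](0) P2=[4,4,3,2,4,0](1)
Move 2: P1 pit2 -> P1=[3,3,0,3,6,4](0) P2=[4,4,3,2,4,0](1)
Move 3: P2 pit2 -> P1=[0,3,0,3,6,4](0) P2=[4,4,0,3,5,0](5)
Move 4: P1 pit1 -> P1=[0,0,1,4,7,4](0) P2=[4,4,0,3,5,0](5)
Move 5: P1 pit5 -> P1=[0,0,1,4,7,0](1) P2=[5,5,1,3,5,0](5)
Move 6: P2 pit3 -> P1=[0,0,1,4,7,0](1) P2=[5,5,1,0,6,1](6)
Move 7: P1 pit2 -> P1=[0,0,0,5,7,0](1) P2=[5,5,1,0,6,1](6)
Move 8: P1 pit4 -> P1=[0,0,0,5,0,1](2) P2=[6,6,2,1,7,1](6)

Answer: 0 0 0 5 0 1 2 6 6 2 1 7 1 6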